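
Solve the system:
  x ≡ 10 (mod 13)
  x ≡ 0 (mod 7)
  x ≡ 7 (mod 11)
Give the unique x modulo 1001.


Moduli 13, 7, 11 are pairwise coprime; by CRT there is a unique solution modulo M = 13 · 7 · 11 = 1001.
Solve pairwise, accumulating the modulus:
  Start with x ≡ 10 (mod 13).
  Combine with x ≡ 0 (mod 7): since gcd(13, 7) = 1, we get a unique residue mod 91.
    Write x = 10 + 13·t and substitute into x ≡ 0 (mod 7): 13·t ≡ 0 − 10 = -10 (mod 7).
    Reduce coefficients mod 7: 6·t ≡ 4 (mod 7).
    The inverse of 6 mod 7 is 6 (since 6·6 = 36 = 5·7 + 1), so t ≡ 6·4 = 24 ≡ 3 (mod 7).
    Then x = 10 + 13·3 = 49, valid modulo lcm(13, 7) = 91: x ≡ 49 (mod 91).
  Combine with x ≡ 7 (mod 11): since gcd(91, 11) = 1, we get a unique residue mod 1001.
    Write x = 49 + 91·t and substitute into x ≡ 7 (mod 11): 91·t ≡ 7 − 49 = -42 (mod 11).
    Reduce coefficients mod 11: 3·t ≡ 2 (mod 11).
    The inverse of 3 mod 11 is 4 (since 3·4 = 12 = 1·11 + 1), so t ≡ 4·2 = 8 ≡ 8 (mod 11).
    Then x = 49 + 91·8 = 777, valid modulo lcm(91, 11) = 1001: x ≡ 777 (mod 1001).
Verify: 777 mod 13 = 10 ✓, 777 mod 7 = 0 ✓, 777 mod 11 = 7 ✓.

x ≡ 777 (mod 1001).


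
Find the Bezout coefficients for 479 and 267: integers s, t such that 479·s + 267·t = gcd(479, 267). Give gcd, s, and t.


Euclidean algorithm on (479, 267) — divide until remainder is 0:
  479 = 1 · 267 + 212
  267 = 1 · 212 + 55
  212 = 3 · 55 + 47
  55 = 1 · 47 + 8
  47 = 5 · 8 + 7
  8 = 1 · 7 + 1
  7 = 7 · 1 + 0
gcd(479, 267) = 1.
Track Bezout coefficients alongside the remainders: start with r₀ = 479 = a·1 + b·0 (s = 1, t = 0) and r₁ = 267 = a·0 + b·1 (s = 0, t = 1); each new remainder r_{k+1} = r_{k-1} − q_k·r_k inherits s_{k+1} = s_{k-1} − q_k·s_k, t_{k+1} = t_{k-1} − q_k·t_k, so r_k = a·s_k + b·t_k at every step:
  q = 1: r = 212, s = 1 − 1·0 = 1, t = 0 − 1·1 = -1  (check: 479·1 + 267·(-1) = 212)
  q = 1: r = 55, s = 0 − 1·1 = -1, t = 1 − 1·(-1) = 2  (check: 479·(-1) + 267·2 = 55)
  q = 3: r = 47, s = 1 − 3·(-1) = 4, t = -1 − 3·2 = -7  (check: 479·4 + 267·(-7) = 47)
  q = 1: r = 8, s = -1 − 1·4 = -5, t = 2 − 1·(-7) = 9  (check: 479·(-5) + 267·9 = 8)
  q = 5: r = 7, s = 4 − 5·(-5) = 29, t = -7 − 5·9 = -52  (check: 479·29 + 267·(-52) = 7)
  q = 1: r = 1, s = -5 − 1·29 = -34, t = 9 − 1·(-52) = 61  (check: 479·(-34) + 267·61 = 1)
The row with r = 1 (the gcd) gives the Bezout coefficients s = -34, t = 61.
Result: 479 · (-34) + 267 · (61) = 1.

gcd(479, 267) = 1; s = -34, t = 61 (check: 479·(-34) + 267·61 = 1).


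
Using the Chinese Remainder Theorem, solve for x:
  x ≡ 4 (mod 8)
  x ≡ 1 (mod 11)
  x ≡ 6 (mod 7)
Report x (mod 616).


Moduli 8, 11, 7 are pairwise coprime; by CRT there is a unique solution modulo M = 8 · 11 · 7 = 616.
Solve pairwise, accumulating the modulus:
  Start with x ≡ 4 (mod 8).
  Combine with x ≡ 1 (mod 11): since gcd(8, 11) = 1, we get a unique residue mod 88.
    Write x = 4 + 8·t and substitute into x ≡ 1 (mod 11): 8·t ≡ 1 − 4 = -3 (mod 11).
    Reduce coefficients mod 11: 8·t ≡ 8 (mod 11).
    The inverse of 8 mod 11 is 7 (since 8·7 = 56 = 5·11 + 1), so t ≡ 7·8 = 56 ≡ 1 (mod 11).
    Then x = 4 + 8·1 = 12, valid modulo lcm(8, 11) = 88: x ≡ 12 (mod 88).
  Combine with x ≡ 6 (mod 7): since gcd(88, 7) = 1, we get a unique residue mod 616.
    Write x = 12 + 88·t and substitute into x ≡ 6 (mod 7): 88·t ≡ 6 − 12 = -6 (mod 7).
    Reduce coefficients mod 7: 4·t ≡ 1 (mod 7).
    The inverse of 4 mod 7 is 2 (since 4·2 = 8 = 1·7 + 1), so t ≡ 2·1 = 2 ≡ 2 (mod 7).
    Then x = 12 + 88·2 = 188, valid modulo lcm(88, 7) = 616: x ≡ 188 (mod 616).
Verify: 188 mod 8 = 4 ✓, 188 mod 11 = 1 ✓, 188 mod 7 = 6 ✓.

x ≡ 188 (mod 616).


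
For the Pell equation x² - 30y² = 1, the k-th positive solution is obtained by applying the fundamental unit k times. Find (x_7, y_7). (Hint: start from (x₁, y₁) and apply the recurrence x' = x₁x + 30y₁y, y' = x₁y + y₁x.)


Step 1: Find the fundamental solution (x₁, y₁) of x² - 30y² = 1.
  Expand √30 as a continued fraction. a₀ = ⌊√30⌋ = 5; iterate m_{k+1} = d_k·a_k − m_k, d_{k+1} = (30 − m_{k+1}²)/d_k, a_{k+1} = ⌊(a₀ + m_{k+1})/d_{k+1}⌋ (starting m₀ = 0, d₀ = 1), with convergents p_k = a_k·p_{k-1} + p_{k-2}, q_k = a_k·q_{k-1} + q_{k-2} (p₋₁ = 1, q₋₁ = 0):
  k = 0: a₀ = 5; p₀/q₀ = 5/1; p₀² − 30·q₀² = 25 − 30 = -5.
  k = 1: m = 5, d = 5, a = ⌊(5 + 5)/5⌋ = 2; p/q = (2·5 + 1)/(2·1 + 0) = 11/2; p² − 30·q² = 121 − 120 = 1.
  The first convergent with p² − 30·q² = 1 gives the fundamental solution (x₁, y₁) = (11, 2).
Step 2: Apply the recurrence (x_{n+1}, y_{n+1}) = (x₁x_n + 30y₁y_n, x₁y_n + y₁x_n) repeatedly.
  From (x_1, y_1) = (11, 2): x_2 = 11·11 + 30·2·2 = 241; y_2 = 11·2 + 2·11 = 44.
  From (x_2, y_2) = (241, 44): x_3 = 11·241 + 30·2·44 = 5291; y_3 = 11·44 + 2·241 = 966.
  From (x_3, y_3) = (5291, 966): x_4 = 11·5291 + 30·2·966 = 116161; y_4 = 11·966 + 2·5291 = 21208.
  From (x_4, y_4) = (116161, 21208): x_5 = 11·116161 + 30·2·21208 = 2550251; y_5 = 11·21208 + 2·116161 = 465610.
  From (x_5, y_5) = (2550251, 465610): x_6 = 11·2550251 + 30·2·465610 = 55989361; y_6 = 11·465610 + 2·2550251 = 10222212.
  From (x_6, y_6) = (55989361, 10222212): x_7 = 11·55989361 + 30·2·10222212 = 1229215691; y_7 = 11·10222212 + 2·55989361 = 224423054.
Step 3: Verify x_7² - 30·y_7² = 1510971215000607481 - 1510971215000607480 = 1 (should be 1). ✓

(x_1, y_1) = (11, 2); (x_7, y_7) = (1229215691, 224423054).


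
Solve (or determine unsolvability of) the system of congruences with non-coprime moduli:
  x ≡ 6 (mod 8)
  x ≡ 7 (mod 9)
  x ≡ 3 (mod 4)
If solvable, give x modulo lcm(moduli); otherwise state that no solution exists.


Moduli 8, 9, 4 are not pairwise coprime, so CRT works modulo lcm(m_i) when all pairwise compatibility conditions hold.
Pairwise compatibility: gcd(m_i, m_j) must divide a_i - a_j for every pair.
Merge one congruence at a time:
  Start: x ≡ 6 (mod 8).
  Combine with x ≡ 7 (mod 9): gcd(8, 9) = 1; 7 - 6 = 1, which IS divisible by 1, so compatible.
    Write x = 6 + 8·t and substitute into x ≡ 7 (mod 9): 8·t ≡ 7 − 6 = 1 (mod 9).
    The inverse of 8 mod 9 is 8 (since 8·8 = 64 = 7·9 + 1), so t ≡ 8·1 = 8 ≡ 8 (mod 9).
    Then x = 6 + 8·8 = 70, valid modulo lcm(8, 9) = 72: x ≡ 70 (mod 72).
  Combine with x ≡ 3 (mod 4): gcd(72, 4) = 4, and 3 - 70 = -67 is NOT divisible by 4.
    ⇒ system is inconsistent (no integer solution).

No solution (the system is inconsistent).


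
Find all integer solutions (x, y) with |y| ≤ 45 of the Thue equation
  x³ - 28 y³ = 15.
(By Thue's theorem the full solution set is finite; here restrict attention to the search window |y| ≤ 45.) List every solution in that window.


The equation is x³ - 28y³ = 15. For fixed y, x³ = 28·y³ + 15, so a solution requires the RHS to be a perfect cube.
Strategy: iterate y from -45 to 45, compute RHS = 28·y³ + 15, and check whether it is a (positive or negative) perfect cube.
Check small values of y:
  y = 0: RHS = 15 is not a perfect cube.
  y = 1: RHS = 43 is not a perfect cube.
  y = -1: RHS = -13 is not a perfect cube.
  y = 2: RHS = 239 is not a perfect cube.
  y = -2: RHS = -209 is not a perfect cube.
  y = 3: RHS = 771 is not a perfect cube.
  y = -3: RHS = -741 is not a perfect cube.
Continuing the search up to |y| = 45 finds no solutions either.
No (x, y) in the scanned range satisfies the equation.

No integer solutions with |y| ≤ 45.


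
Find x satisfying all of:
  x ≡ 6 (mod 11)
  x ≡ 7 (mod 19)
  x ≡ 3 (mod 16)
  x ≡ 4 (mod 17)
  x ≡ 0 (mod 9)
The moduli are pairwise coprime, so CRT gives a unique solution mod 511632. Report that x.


Product of moduli M = 11 · 19 · 16 · 17 · 9 = 511632.
Merge one congruence at a time:
  Start: x ≡ 6 (mod 11).
  Combine with x ≡ 7 (mod 19); new modulus lcm = 209.
    Write x = 6 + 11·t and substitute into x ≡ 7 (mod 19): 11·t ≡ 7 − 6 = 1 (mod 19).
    The inverse of 11 mod 19 is 7 (since 11·7 = 77 = 4·19 + 1), so t ≡ 7·1 = 7 ≡ 7 (mod 19).
    Then x = 6 + 11·7 = 83, valid modulo lcm(11, 19) = 209: x ≡ 83 (mod 209).
  Combine with x ≡ 3 (mod 16); new modulus lcm = 3344.
    Write x = 83 + 209·t and substitute into x ≡ 3 (mod 16): 209·t ≡ 3 − 83 = -80 (mod 16).
    Reduce coefficients mod 16: 1·t ≡ 0 (mod 16).
    So t ≡ 0 (mod 16).
    Then x = 83 + 209·0 = 83, valid modulo lcm(209, 16) = 3344: x ≡ 83 (mod 3344).
  Combine with x ≡ 4 (mod 17); new modulus lcm = 56848.
    Write x = 83 + 3344·t and substitute into x ≡ 4 (mod 17): 3344·t ≡ 4 − 83 = -79 (mod 17).
    Reduce coefficients mod 17: 12·t ≡ 6 (mod 17).
    The inverse of 12 mod 17 is 10 (since 12·10 = 120 = 7·17 + 1), so t ≡ 10·6 = 60 ≡ 9 (mod 17).
    Then x = 83 + 3344·9 = 30179, valid modulo lcm(3344, 17) = 56848: x ≡ 30179 (mod 56848).
  Combine with x ≡ 0 (mod 9); new modulus lcm = 511632.
    Write x = 30179 + 56848·t and substitute into x ≡ 0 (mod 9): 56848·t ≡ 0 − 30179 = -30179 (mod 9).
    Reduce coefficients mod 9: 4·t ≡ 7 (mod 9).
    The inverse of 4 mod 9 is 7 (since 4·7 = 28 = 3·9 + 1), so t ≡ 7·7 = 49 ≡ 4 (mod 9).
    Then x = 30179 + 56848·4 = 257571, valid modulo lcm(56848, 9) = 511632: x ≡ 257571 (mod 511632).
Verify against each original: 257571 mod 11 = 6, 257571 mod 19 = 7, 257571 mod 16 = 3, 257571 mod 17 = 4, 257571 mod 9 = 0.

x ≡ 257571 (mod 511632).


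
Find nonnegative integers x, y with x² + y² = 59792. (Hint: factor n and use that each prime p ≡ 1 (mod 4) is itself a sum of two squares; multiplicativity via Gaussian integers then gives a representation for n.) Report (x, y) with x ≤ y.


Step 1: Factor n = 59792 = 2^4 · 37 · 101.
Step 2: Check the mod-4 condition on each prime factor: 2 = 2 (special); 37 ≡ 1 (mod 4), exponent 1; 101 ≡ 1 (mod 4), exponent 1.
All primes ≡ 3 (mod 4) appear to even exponent (or don't appear), so by the two-squares theorem n IS expressible as a sum of two squares.
Step 3: Build a representation. Group n = k² · m with k = 4 and m = 37 · 101 = 3737 (a product of primes ≡ 1 (mod 4)); a representation of m scales to one of n via (k·x)² + (k·y)² = k²(x² + y²). Each prime p ≡ 1 (mod 4) is itself a sum of two squares; find a² by testing p − a² for a perfect square:
  37: 37 − 1² = 36 = 6² ⇒ 37 = 1² + 6².
  101: 101 − 1² = 100 = 10² ⇒ 101 = 1² + 10².
  Combine using the Brahmagupta–Fibonacci identity (a² + b²)(c² + d²) = (ac − bd)² + (ad + bc)² = (ac + bd)² + (ad − bc)²:
  37 · 101 = 3737: from (1² + 6²)(1² + 10²), take (1·1 − 6·10, 1·10 + 6·1) = (1 − 60, 10 + 6) = (-59, 16); dropping signs (only squares matter) gives (59, 16); check 59² + 16² = 3481 + 256 = 3737 ✓.
  Scale by k = 4: (4·59, 4·16) = (236, 64).
Step 4: Order so x ≤ y and verify: 64² + 236² = 4096 + 55696 = 59792 = n. ✓

n = 59792 = 64² + 236² (one valid representation with x ≤ y).


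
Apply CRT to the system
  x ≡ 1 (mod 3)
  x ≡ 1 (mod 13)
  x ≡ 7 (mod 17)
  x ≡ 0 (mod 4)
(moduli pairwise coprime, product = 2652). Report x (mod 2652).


Product of moduli M = 3 · 13 · 17 · 4 = 2652.
Merge one congruence at a time:
  Start: x ≡ 1 (mod 3).
  Combine with x ≡ 1 (mod 13); new modulus lcm = 39.
    Write x = 1 + 3·t and substitute into x ≡ 1 (mod 13): 3·t ≡ 1 − 1 = 0 (mod 13).
    The inverse of 3 mod 13 is 9 (since 3·9 = 27 = 2·13 + 1), so t ≡ 9·0 = 0 ≡ 0 (mod 13).
    Then x = 1 + 3·0 = 1, valid modulo lcm(3, 13) = 39: x ≡ 1 (mod 39).
  Combine with x ≡ 7 (mod 17); new modulus lcm = 663.
    Write x = 1 + 39·t and substitute into x ≡ 7 (mod 17): 39·t ≡ 7 − 1 = 6 (mod 17).
    Reduce coefficients mod 17: 5·t ≡ 6 (mod 17).
    The inverse of 5 mod 17 is 7 (since 5·7 = 35 = 2·17 + 1), so t ≡ 7·6 = 42 ≡ 8 (mod 17).
    Then x = 1 + 39·8 = 313, valid modulo lcm(39, 17) = 663: x ≡ 313 (mod 663).
  Combine with x ≡ 0 (mod 4); new modulus lcm = 2652.
    Write x = 313 + 663·t and substitute into x ≡ 0 (mod 4): 663·t ≡ 0 − 313 = -313 (mod 4).
    Reduce coefficients mod 4: 3·t ≡ 3 (mod 4).
    The inverse of 3 mod 4 is 3 (since 3·3 = 9 = 2·4 + 1), so t ≡ 3·3 = 9 ≡ 1 (mod 4).
    Then x = 313 + 663·1 = 976, valid modulo lcm(663, 4) = 2652: x ≡ 976 (mod 2652).
Verify against each original: 976 mod 3 = 1, 976 mod 13 = 1, 976 mod 17 = 7, 976 mod 4 = 0.

x ≡ 976 (mod 2652).


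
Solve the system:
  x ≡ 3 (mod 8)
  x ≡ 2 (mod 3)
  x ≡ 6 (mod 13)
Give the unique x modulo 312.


Moduli 8, 3, 13 are pairwise coprime; by CRT there is a unique solution modulo M = 8 · 3 · 13 = 312.
Solve pairwise, accumulating the modulus:
  Start with x ≡ 3 (mod 8).
  Combine with x ≡ 2 (mod 3): since gcd(8, 3) = 1, we get a unique residue mod 24.
    Write x = 3 + 8·t and substitute into x ≡ 2 (mod 3): 8·t ≡ 2 − 3 = -1 (mod 3).
    Reduce coefficients mod 3: 2·t ≡ 2 (mod 3).
    The inverse of 2 mod 3 is 2 (since 2·2 = 4 = 1·3 + 1), so t ≡ 2·2 = 4 ≡ 1 (mod 3).
    Then x = 3 + 8·1 = 11, valid modulo lcm(8, 3) = 24: x ≡ 11 (mod 24).
  Combine with x ≡ 6 (mod 13): since gcd(24, 13) = 1, we get a unique residue mod 312.
    Write x = 11 + 24·t and substitute into x ≡ 6 (mod 13): 24·t ≡ 6 − 11 = -5 (mod 13).
    Reduce coefficients mod 13: 11·t ≡ 8 (mod 13).
    The inverse of 11 mod 13 is 6 (since 11·6 = 66 = 5·13 + 1), so t ≡ 6·8 = 48 ≡ 9 (mod 13).
    Then x = 11 + 24·9 = 227, valid modulo lcm(24, 13) = 312: x ≡ 227 (mod 312).
Verify: 227 mod 8 = 3 ✓, 227 mod 3 = 2 ✓, 227 mod 13 = 6 ✓.

x ≡ 227 (mod 312).


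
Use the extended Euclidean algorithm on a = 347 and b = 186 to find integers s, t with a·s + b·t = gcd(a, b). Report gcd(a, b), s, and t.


Euclidean algorithm on (347, 186) — divide until remainder is 0:
  347 = 1 · 186 + 161
  186 = 1 · 161 + 25
  161 = 6 · 25 + 11
  25 = 2 · 11 + 3
  11 = 3 · 3 + 2
  3 = 1 · 2 + 1
  2 = 2 · 1 + 0
gcd(347, 186) = 1.
Track Bezout coefficients alongside the remainders: start with r₀ = 347 = a·1 + b·0 (s = 1, t = 0) and r₁ = 186 = a·0 + b·1 (s = 0, t = 1); each new remainder r_{k+1} = r_{k-1} − q_k·r_k inherits s_{k+1} = s_{k-1} − q_k·s_k, t_{k+1} = t_{k-1} − q_k·t_k, so r_k = a·s_k + b·t_k at every step:
  q = 1: r = 161, s = 1 − 1·0 = 1, t = 0 − 1·1 = -1  (check: 347·1 + 186·(-1) = 161)
  q = 1: r = 25, s = 0 − 1·1 = -1, t = 1 − 1·(-1) = 2  (check: 347·(-1) + 186·2 = 25)
  q = 6: r = 11, s = 1 − 6·(-1) = 7, t = -1 − 6·2 = -13  (check: 347·7 + 186·(-13) = 11)
  q = 2: r = 3, s = -1 − 2·7 = -15, t = 2 − 2·(-13) = 28  (check: 347·(-15) + 186·28 = 3)
  q = 3: r = 2, s = 7 − 3·(-15) = 52, t = -13 − 3·28 = -97  (check: 347·52 + 186·(-97) = 2)
  q = 1: r = 1, s = -15 − 1·52 = -67, t = 28 − 1·(-97) = 125  (check: 347·(-67) + 186·125 = 1)
The row with r = 1 (the gcd) gives the Bezout coefficients s = -67, t = 125.
Result: 347 · (-67) + 186 · (125) = 1.

gcd(347, 186) = 1; s = -67, t = 125 (check: 347·(-67) + 186·125 = 1).


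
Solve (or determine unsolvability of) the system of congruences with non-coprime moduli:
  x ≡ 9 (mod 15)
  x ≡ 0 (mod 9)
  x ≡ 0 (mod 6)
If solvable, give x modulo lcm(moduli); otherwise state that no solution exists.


Moduli 15, 9, 6 are not pairwise coprime, so CRT works modulo lcm(m_i) when all pairwise compatibility conditions hold.
Pairwise compatibility: gcd(m_i, m_j) must divide a_i - a_j for every pair.
Merge one congruence at a time:
  Start: x ≡ 9 (mod 15).
  Combine with x ≡ 0 (mod 9): gcd(15, 9) = 3; 0 - 9 = -9, which IS divisible by 3, so compatible.
    Write x = 9 + 15·t and substitute into x ≡ 0 (mod 9): 15·t ≡ 0 − 9 = -9 (mod 9).
    Divide the congruence (and modulus) by g = 3: 5·t ≡ -3 (mod 3).
    Reduce coefficients mod 3: 2·t ≡ 0 (mod 3).
    The inverse of 2 mod 3 is 2 (since 2·2 = 4 = 1·3 + 1), so t ≡ 2·0 = 0 ≡ 0 (mod 3).
    Then x = 9 + 15·0 = 9, valid modulo lcm(15, 9) = 45: x ≡ 9 (mod 45).
  Combine with x ≡ 0 (mod 6): gcd(45, 6) = 3; 0 - 9 = -9, which IS divisible by 3, so compatible.
    Write x = 9 + 45·t and substitute into x ≡ 0 (mod 6): 45·t ≡ 0 − 9 = -9 (mod 6).
    Divide the congruence (and modulus) by g = 3: 15·t ≡ -3 (mod 2).
    Reduce coefficients mod 2: 1·t ≡ 1 (mod 2).
    So t ≡ 1 (mod 2).
    Then x = 9 + 45·1 = 54, valid modulo lcm(45, 6) = 90: x ≡ 54 (mod 90).
Verify: 54 mod 15 = 9, 54 mod 9 = 0, 54 mod 6 = 0.

x ≡ 54 (mod 90).


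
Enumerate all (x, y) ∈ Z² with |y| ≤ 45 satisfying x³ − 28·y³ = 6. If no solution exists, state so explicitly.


The equation is x³ - 28y³ = 6. For fixed y, x³ = 28·y³ + 6, so a solution requires the RHS to be a perfect cube.
Strategy: iterate y from -45 to 45, compute RHS = 28·y³ + 6, and check whether it is a (positive or negative) perfect cube.
Check small values of y:
  y = 0: RHS = 6 is not a perfect cube.
  y = 1: RHS = 34 is not a perfect cube.
  y = -1: RHS = -22 is not a perfect cube.
  y = 2: RHS = 230 is not a perfect cube.
  y = -2: RHS = -218 is not a perfect cube.
  y = 3: RHS = 762 is not a perfect cube.
  y = -3: RHS = -750 is not a perfect cube.
Continuing the search up to |y| = 45 finds no solutions either.
No (x, y) in the scanned range satisfies the equation.

No integer solutions with |y| ≤ 45.


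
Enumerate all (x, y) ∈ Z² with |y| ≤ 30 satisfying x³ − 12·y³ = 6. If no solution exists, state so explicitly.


The equation is x³ - 12y³ = 6. For fixed y, x³ = 12·y³ + 6, so a solution requires the RHS to be a perfect cube.
Strategy: iterate y from -30 to 30, compute RHS = 12·y³ + 6, and check whether it is a (positive or negative) perfect cube.
Check small values of y:
  y = 0: RHS = 6 is not a perfect cube.
  y = 1: RHS = 18 is not a perfect cube.
  y = -1: RHS = -6 is not a perfect cube.
  y = 2: RHS = 102 is not a perfect cube.
  y = -2: RHS = -90 is not a perfect cube.
  y = 3: RHS = 330 is not a perfect cube.
  y = -3: RHS = -318 is not a perfect cube.
Continuing the search up to |y| = 30 finds no solutions either.
No (x, y) in the scanned range satisfies the equation.

No integer solutions with |y| ≤ 30.


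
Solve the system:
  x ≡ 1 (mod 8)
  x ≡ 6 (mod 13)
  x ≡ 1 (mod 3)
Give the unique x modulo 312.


Moduli 8, 13, 3 are pairwise coprime; by CRT there is a unique solution modulo M = 8 · 13 · 3 = 312.
Solve pairwise, accumulating the modulus:
  Start with x ≡ 1 (mod 8).
  Combine with x ≡ 6 (mod 13): since gcd(8, 13) = 1, we get a unique residue mod 104.
    Write x = 1 + 8·t and substitute into x ≡ 6 (mod 13): 8·t ≡ 6 − 1 = 5 (mod 13).
    The inverse of 8 mod 13 is 5 (since 8·5 = 40 = 3·13 + 1), so t ≡ 5·5 = 25 ≡ 12 (mod 13).
    Then x = 1 + 8·12 = 97, valid modulo lcm(8, 13) = 104: x ≡ 97 (mod 104).
  Combine with x ≡ 1 (mod 3): since gcd(104, 3) = 1, we get a unique residue mod 312.
    Write x = 97 + 104·t and substitute into x ≡ 1 (mod 3): 104·t ≡ 1 − 97 = -96 (mod 3).
    Reduce coefficients mod 3: 2·t ≡ 0 (mod 3).
    The inverse of 2 mod 3 is 2 (since 2·2 = 4 = 1·3 + 1), so t ≡ 2·0 = 0 ≡ 0 (mod 3).
    Then x = 97 + 104·0 = 97, valid modulo lcm(104, 3) = 312: x ≡ 97 (mod 312).
Verify: 97 mod 8 = 1 ✓, 97 mod 13 = 6 ✓, 97 mod 3 = 1 ✓.

x ≡ 97 (mod 312).


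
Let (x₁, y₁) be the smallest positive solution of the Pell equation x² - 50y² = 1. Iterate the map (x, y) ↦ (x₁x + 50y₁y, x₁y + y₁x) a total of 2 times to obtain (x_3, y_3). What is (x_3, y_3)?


Step 1: Find the fundamental solution (x₁, y₁) of x² - 50y² = 1.
  Expand √50 as a continued fraction. a₀ = ⌊√50⌋ = 7; iterate m_{k+1} = d_k·a_k − m_k, d_{k+1} = (50 − m_{k+1}²)/d_k, a_{k+1} = ⌊(a₀ + m_{k+1})/d_{k+1}⌋ (starting m₀ = 0, d₀ = 1), with convergents p_k = a_k·p_{k-1} + p_{k-2}, q_k = a_k·q_{k-1} + q_{k-2} (p₋₁ = 1, q₋₁ = 0):
  k = 0: a₀ = 7; p₀/q₀ = 7/1; p₀² − 50·q₀² = 49 − 50 = -1.
  k = 1: m = 7, d = 1, a = ⌊(7 + 7)/1⌋ = 14; p/q = (14·7 + 1)/(14·1 + 0) = 99/14; p² − 50·q² = 9801 − 9800 = 1.
  The first convergent with p² − 50·q² = 1 gives the fundamental solution (x₁, y₁) = (99, 14).
Step 2: Apply the recurrence (x_{n+1}, y_{n+1}) = (x₁x_n + 50y₁y_n, x₁y_n + y₁x_n) repeatedly.
  From (x_1, y_1) = (99, 14): x_2 = 99·99 + 50·14·14 = 19601; y_2 = 99·14 + 14·99 = 2772.
  From (x_2, y_2) = (19601, 2772): x_3 = 99·19601 + 50·14·2772 = 3880899; y_3 = 99·2772 + 14·19601 = 548842.
Step 3: Verify x_3² - 50·y_3² = 15061377048201 - 15061377048200 = 1 (should be 1). ✓

(x_1, y_1) = (99, 14); (x_3, y_3) = (3880899, 548842).


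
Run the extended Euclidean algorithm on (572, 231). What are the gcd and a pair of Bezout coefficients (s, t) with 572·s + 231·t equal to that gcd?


Euclidean algorithm on (572, 231) — divide until remainder is 0:
  572 = 2 · 231 + 110
  231 = 2 · 110 + 11
  110 = 10 · 11 + 0
gcd(572, 231) = 11.
Track Bezout coefficients alongside the remainders: start with r₀ = 572 = a·1 + b·0 (s = 1, t = 0) and r₁ = 231 = a·0 + b·1 (s = 0, t = 1); each new remainder r_{k+1} = r_{k-1} − q_k·r_k inherits s_{k+1} = s_{k-1} − q_k·s_k, t_{k+1} = t_{k-1} − q_k·t_k, so r_k = a·s_k + b·t_k at every step:
  q = 2: r = 110, s = 1 − 2·0 = 1, t = 0 − 2·1 = -2  (check: 572·1 + 231·(-2) = 110)
  q = 2: r = 11, s = 0 − 2·1 = -2, t = 1 − 2·(-2) = 5  (check: 572·(-2) + 231·5 = 11)
The row with r = 11 (the gcd) gives the Bezout coefficients s = -2, t = 5.
Result: 572 · (-2) + 231 · (5) = 11.

gcd(572, 231) = 11; s = -2, t = 5 (check: 572·(-2) + 231·5 = 11).


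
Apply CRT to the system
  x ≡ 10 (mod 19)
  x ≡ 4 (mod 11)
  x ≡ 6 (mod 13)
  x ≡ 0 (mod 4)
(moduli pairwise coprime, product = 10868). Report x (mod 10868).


Product of moduli M = 19 · 11 · 13 · 4 = 10868.
Merge one congruence at a time:
  Start: x ≡ 10 (mod 19).
  Combine with x ≡ 4 (mod 11); new modulus lcm = 209.
    Write x = 10 + 19·t and substitute into x ≡ 4 (mod 11): 19·t ≡ 4 − 10 = -6 (mod 11).
    Reduce coefficients mod 11: 8·t ≡ 5 (mod 11).
    The inverse of 8 mod 11 is 7 (since 8·7 = 56 = 5·11 + 1), so t ≡ 7·5 = 35 ≡ 2 (mod 11).
    Then x = 10 + 19·2 = 48, valid modulo lcm(19, 11) = 209: x ≡ 48 (mod 209).
  Combine with x ≡ 6 (mod 13); new modulus lcm = 2717.
    Write x = 48 + 209·t and substitute into x ≡ 6 (mod 13): 209·t ≡ 6 − 48 = -42 (mod 13).
    Reduce coefficients mod 13: 1·t ≡ 10 (mod 13).
    So t ≡ 10 (mod 13).
    Then x = 48 + 209·10 = 2138, valid modulo lcm(209, 13) = 2717: x ≡ 2138 (mod 2717).
  Combine with x ≡ 0 (mod 4); new modulus lcm = 10868.
    Write x = 2138 + 2717·t and substitute into x ≡ 0 (mod 4): 2717·t ≡ 0 − 2138 = -2138 (mod 4).
    Reduce coefficients mod 4: 1·t ≡ 2 (mod 4).
    So t ≡ 2 (mod 4).
    Then x = 2138 + 2717·2 = 7572, valid modulo lcm(2717, 4) = 10868: x ≡ 7572 (mod 10868).
Verify against each original: 7572 mod 19 = 10, 7572 mod 11 = 4, 7572 mod 13 = 6, 7572 mod 4 = 0.

x ≡ 7572 (mod 10868).


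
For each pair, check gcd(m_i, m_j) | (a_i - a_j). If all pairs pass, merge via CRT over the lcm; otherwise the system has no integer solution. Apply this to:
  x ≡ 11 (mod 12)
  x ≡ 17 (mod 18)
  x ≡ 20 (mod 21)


Moduli 12, 18, 21 are not pairwise coprime, so CRT works modulo lcm(m_i) when all pairwise compatibility conditions hold.
Pairwise compatibility: gcd(m_i, m_j) must divide a_i - a_j for every pair.
Merge one congruence at a time:
  Start: x ≡ 11 (mod 12).
  Combine with x ≡ 17 (mod 18): gcd(12, 18) = 6; 17 - 11 = 6, which IS divisible by 6, so compatible.
    Write x = 11 + 12·t and substitute into x ≡ 17 (mod 18): 12·t ≡ 17 − 11 = 6 (mod 18).
    Divide the congruence (and modulus) by g = 6: 2·t ≡ 1 (mod 3).
    The inverse of 2 mod 3 is 2 (since 2·2 = 4 = 1·3 + 1), so t ≡ 2·1 = 2 ≡ 2 (mod 3).
    Then x = 11 + 12·2 = 35, valid modulo lcm(12, 18) = 36: x ≡ 35 (mod 36).
  Combine with x ≡ 20 (mod 21): gcd(36, 21) = 3; 20 - 35 = -15, which IS divisible by 3, so compatible.
    Write x = 35 + 36·t and substitute into x ≡ 20 (mod 21): 36·t ≡ 20 − 35 = -15 (mod 21).
    Divide the congruence (and modulus) by g = 3: 12·t ≡ -5 (mod 7).
    Reduce coefficients mod 7: 5·t ≡ 2 (mod 7).
    The inverse of 5 mod 7 is 3 (since 5·3 = 15 = 2·7 + 1), so t ≡ 3·2 = 6 ≡ 6 (mod 7).
    Then x = 35 + 36·6 = 251, valid modulo lcm(36, 21) = 252: x ≡ 251 (mod 252).
Verify: 251 mod 12 = 11, 251 mod 18 = 17, 251 mod 21 = 20.

x ≡ 251 (mod 252).


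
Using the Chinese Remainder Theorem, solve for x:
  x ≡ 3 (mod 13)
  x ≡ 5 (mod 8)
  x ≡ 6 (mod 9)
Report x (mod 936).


Moduli 13, 8, 9 are pairwise coprime; by CRT there is a unique solution modulo M = 13 · 8 · 9 = 936.
Solve pairwise, accumulating the modulus:
  Start with x ≡ 3 (mod 13).
  Combine with x ≡ 5 (mod 8): since gcd(13, 8) = 1, we get a unique residue mod 104.
    Write x = 3 + 13·t and substitute into x ≡ 5 (mod 8): 13·t ≡ 5 − 3 = 2 (mod 8).
    Reduce coefficients mod 8: 5·t ≡ 2 (mod 8).
    The inverse of 5 mod 8 is 5 (since 5·5 = 25 = 3·8 + 1), so t ≡ 5·2 = 10 ≡ 2 (mod 8).
    Then x = 3 + 13·2 = 29, valid modulo lcm(13, 8) = 104: x ≡ 29 (mod 104).
  Combine with x ≡ 6 (mod 9): since gcd(104, 9) = 1, we get a unique residue mod 936.
    Write x = 29 + 104·t and substitute into x ≡ 6 (mod 9): 104·t ≡ 6 − 29 = -23 (mod 9).
    Reduce coefficients mod 9: 5·t ≡ 4 (mod 9).
    The inverse of 5 mod 9 is 2 (since 5·2 = 10 = 1·9 + 1), so t ≡ 2·4 = 8 ≡ 8 (mod 9).
    Then x = 29 + 104·8 = 861, valid modulo lcm(104, 9) = 936: x ≡ 861 (mod 936).
Verify: 861 mod 13 = 3 ✓, 861 mod 8 = 5 ✓, 861 mod 9 = 6 ✓.

x ≡ 861 (mod 936).


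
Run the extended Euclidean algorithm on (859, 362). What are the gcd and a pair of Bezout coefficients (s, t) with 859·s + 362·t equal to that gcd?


Euclidean algorithm on (859, 362) — divide until remainder is 0:
  859 = 2 · 362 + 135
  362 = 2 · 135 + 92
  135 = 1 · 92 + 43
  92 = 2 · 43 + 6
  43 = 7 · 6 + 1
  6 = 6 · 1 + 0
gcd(859, 362) = 1.
Track Bezout coefficients alongside the remainders: start with r₀ = 859 = a·1 + b·0 (s = 1, t = 0) and r₁ = 362 = a·0 + b·1 (s = 0, t = 1); each new remainder r_{k+1} = r_{k-1} − q_k·r_k inherits s_{k+1} = s_{k-1} − q_k·s_k, t_{k+1} = t_{k-1} − q_k·t_k, so r_k = a·s_k + b·t_k at every step:
  q = 2: r = 135, s = 1 − 2·0 = 1, t = 0 − 2·1 = -2  (check: 859·1 + 362·(-2) = 135)
  q = 2: r = 92, s = 0 − 2·1 = -2, t = 1 − 2·(-2) = 5  (check: 859·(-2) + 362·5 = 92)
  q = 1: r = 43, s = 1 − 1·(-2) = 3, t = -2 − 1·5 = -7  (check: 859·3 + 362·(-7) = 43)
  q = 2: r = 6, s = -2 − 2·3 = -8, t = 5 − 2·(-7) = 19  (check: 859·(-8) + 362·19 = 6)
  q = 7: r = 1, s = 3 − 7·(-8) = 59, t = -7 − 7·19 = -140  (check: 859·59 + 362·(-140) = 1)
The row with r = 1 (the gcd) gives the Bezout coefficients s = 59, t = -140.
Result: 859 · (59) + 362 · (-140) = 1.

gcd(859, 362) = 1; s = 59, t = -140 (check: 859·59 + 362·(-140) = 1).


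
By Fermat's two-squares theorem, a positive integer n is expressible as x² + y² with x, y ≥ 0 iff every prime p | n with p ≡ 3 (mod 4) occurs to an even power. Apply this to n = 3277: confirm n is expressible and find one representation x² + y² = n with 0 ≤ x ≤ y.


Step 1: Factor n = 3277 = 29 · 113.
Step 2: Check the mod-4 condition on each prime factor: 29 ≡ 1 (mod 4), exponent 1; 113 ≡ 1 (mod 4), exponent 1.
All primes ≡ 3 (mod 4) appear to even exponent (or don't appear), so by the two-squares theorem n IS expressible as a sum of two squares.
Step 3: Build a representation. Here n = 29 · 113 is a product of primes ≡ 1 (mod 4). Each prime p ≡ 1 (mod 4) is itself a sum of two squares; find a² by testing p − a² for a perfect square:
  29: 29 − 1² = 28, 29 − 2² = 25 = 5² ⇒ 29 = 2² + 5².
  113: 113 − 1² = 112, 113 − 2² = 109, 113 − 3² = 104, 113 − 4² = 97, 113 − 5² = 88, 113 − 6² = 77, 113 − 7² = 64 = 8² ⇒ 113 = 7² + 8².
  Combine using the Brahmagupta–Fibonacci identity (a² + b²)(c² + d²) = (ac − bd)² + (ad + bc)² = (ac + bd)² + (ad − bc)²:
  29 · 113 = 3277: from (2² + 5²)(7² + 8²), take (2·7 − 5·8, 2·8 + 5·7) = (14 − 40, 16 + 35) = (-26, 51); dropping signs (only squares matter) gives (26, 51); check 26² + 51² = 676 + 2601 = 3277 ✓.
Step 4: Order so x ≤ y and verify: 26² + 51² = 676 + 2601 = 3277 = n. ✓

n = 3277 = 26² + 51² (one valid representation with x ≤ y).


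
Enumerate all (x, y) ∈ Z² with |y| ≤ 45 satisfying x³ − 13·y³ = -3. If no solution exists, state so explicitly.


The equation is x³ - 13y³ = -3. For fixed y, x³ = 13·y³ − 3, so a solution requires the RHS to be a perfect cube.
Strategy: iterate y from -45 to 45, compute RHS = 13·y³ − 3, and check whether it is a (positive or negative) perfect cube.
Check small values of y:
  y = 0: RHS = -3 is not a perfect cube.
  y = 1: RHS = 10 is not a perfect cube.
  y = -1: RHS = -16 is not a perfect cube.
  y = 2: RHS = 101 is not a perfect cube.
  y = -2: RHS = -107 is not a perfect cube.
  y = 3: RHS = 348 is not a perfect cube.
  y = -3: RHS = -354 is not a perfect cube.
Continuing the search up to |y| = 45 finds no solutions either.
No (x, y) in the scanned range satisfies the equation.

No integer solutions with |y| ≤ 45.


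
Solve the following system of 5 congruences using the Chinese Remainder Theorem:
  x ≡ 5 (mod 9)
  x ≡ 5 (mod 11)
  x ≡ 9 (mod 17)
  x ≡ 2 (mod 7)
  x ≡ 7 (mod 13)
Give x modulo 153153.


Product of moduli M = 9 · 11 · 17 · 7 · 13 = 153153.
Merge one congruence at a time:
  Start: x ≡ 5 (mod 9).
  Combine with x ≡ 5 (mod 11); new modulus lcm = 99.
    Write x = 5 + 9·t and substitute into x ≡ 5 (mod 11): 9·t ≡ 5 − 5 = 0 (mod 11).
    The inverse of 9 mod 11 is 5 (since 9·5 = 45 = 4·11 + 1), so t ≡ 5·0 = 0 ≡ 0 (mod 11).
    Then x = 5 + 9·0 = 5, valid modulo lcm(9, 11) = 99: x ≡ 5 (mod 99).
  Combine with x ≡ 9 (mod 17); new modulus lcm = 1683.
    Write x = 5 + 99·t and substitute into x ≡ 9 (mod 17): 99·t ≡ 9 − 5 = 4 (mod 17).
    Reduce coefficients mod 17: 14·t ≡ 4 (mod 17).
    The inverse of 14 mod 17 is 11 (since 14·11 = 154 = 9·17 + 1), so t ≡ 11·4 = 44 ≡ 10 (mod 17).
    Then x = 5 + 99·10 = 995, valid modulo lcm(99, 17) = 1683: x ≡ 995 (mod 1683).
  Combine with x ≡ 2 (mod 7); new modulus lcm = 11781.
    Write x = 995 + 1683·t and substitute into x ≡ 2 (mod 7): 1683·t ≡ 2 − 995 = -993 (mod 7).
    Reduce coefficients mod 7: 3·t ≡ 1 (mod 7).
    The inverse of 3 mod 7 is 5 (since 3·5 = 15 = 2·7 + 1), so t ≡ 5·1 = 5 ≡ 5 (mod 7).
    Then x = 995 + 1683·5 = 9410, valid modulo lcm(1683, 7) = 11781: x ≡ 9410 (mod 11781).
  Combine with x ≡ 7 (mod 13); new modulus lcm = 153153.
    Write x = 9410 + 11781·t and substitute into x ≡ 7 (mod 13): 11781·t ≡ 7 − 9410 = -9403 (mod 13).
    Reduce coefficients mod 13: 3·t ≡ 9 (mod 13).
    The inverse of 3 mod 13 is 9 (since 3·9 = 27 = 2·13 + 1), so t ≡ 9·9 = 81 ≡ 3 (mod 13).
    Then x = 9410 + 11781·3 = 44753, valid modulo lcm(11781, 13) = 153153: x ≡ 44753 (mod 153153).
Verify against each original: 44753 mod 9 = 5, 44753 mod 11 = 5, 44753 mod 17 = 9, 44753 mod 7 = 2, 44753 mod 13 = 7.

x ≡ 44753 (mod 153153).


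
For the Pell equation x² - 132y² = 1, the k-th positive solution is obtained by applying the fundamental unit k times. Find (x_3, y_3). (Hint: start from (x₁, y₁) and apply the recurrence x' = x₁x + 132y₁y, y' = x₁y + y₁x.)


Step 1: Find the fundamental solution (x₁, y₁) of x² - 132y² = 1.
  Expand √132 as a continued fraction. a₀ = ⌊√132⌋ = 11; iterate m_{k+1} = d_k·a_k − m_k, d_{k+1} = (132 − m_{k+1}²)/d_k, a_{k+1} = ⌊(a₀ + m_{k+1})/d_{k+1}⌋ (starting m₀ = 0, d₀ = 1), with convergents p_k = a_k·p_{k-1} + p_{k-2}, q_k = a_k·q_{k-1} + q_{k-2} (p₋₁ = 1, q₋₁ = 0):
  k = 0: a₀ = 11; p₀/q₀ = 11/1; p₀² − 132·q₀² = 121 − 132 = -11.
  k = 1: m = 11, d = 11, a = ⌊(11 + 11)/11⌋ = 2; p/q = (2·11 + 1)/(2·1 + 0) = 23/2; p² − 132·q² = 529 − 528 = 1.
  The first convergent with p² − 132·q² = 1 gives the fundamental solution (x₁, y₁) = (23, 2).
Step 2: Apply the recurrence (x_{n+1}, y_{n+1}) = (x₁x_n + 132y₁y_n, x₁y_n + y₁x_n) repeatedly.
  From (x_1, y_1) = (23, 2): x_2 = 23·23 + 132·2·2 = 1057; y_2 = 23·2 + 2·23 = 92.
  From (x_2, y_2) = (1057, 92): x_3 = 23·1057 + 132·2·92 = 48599; y_3 = 23·92 + 2·1057 = 4230.
Step 3: Verify x_3² - 132·y_3² = 2361862801 - 2361862800 = 1 (should be 1). ✓

(x_1, y_1) = (23, 2); (x_3, y_3) = (48599, 4230).


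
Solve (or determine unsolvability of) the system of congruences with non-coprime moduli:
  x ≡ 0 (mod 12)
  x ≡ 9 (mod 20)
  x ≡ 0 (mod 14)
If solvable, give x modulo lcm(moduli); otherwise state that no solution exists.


Moduli 12, 20, 14 are not pairwise coprime, so CRT works modulo lcm(m_i) when all pairwise compatibility conditions hold.
Pairwise compatibility: gcd(m_i, m_j) must divide a_i - a_j for every pair.
Merge one congruence at a time:
  Start: x ≡ 0 (mod 12).
  Combine with x ≡ 9 (mod 20): gcd(12, 20) = 4, and 9 - 0 = 9 is NOT divisible by 4.
    ⇒ system is inconsistent (no integer solution).

No solution (the system is inconsistent).


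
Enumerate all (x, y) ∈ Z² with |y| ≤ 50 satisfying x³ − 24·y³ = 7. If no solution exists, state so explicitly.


The equation is x³ - 24y³ = 7. For fixed y, x³ = 24·y³ + 7, so a solution requires the RHS to be a perfect cube.
Strategy: iterate y from -50 to 50, compute RHS = 24·y³ + 7, and check whether it is a (positive or negative) perfect cube.
Check small values of y:
  y = 0: RHS = 7 is not a perfect cube.
  y = 1: RHS = 31 is not a perfect cube.
  y = -1: RHS = -17 is not a perfect cube.
  y = 2: RHS = 199 is not a perfect cube.
  y = -2: RHS = -185 is not a perfect cube.
  y = 3: RHS = 655 is not a perfect cube.
  y = -3: RHS = -641 is not a perfect cube.
Continuing the search up to |y| = 50 finds no solutions either.
No (x, y) in the scanned range satisfies the equation.

No integer solutions with |y| ≤ 50.


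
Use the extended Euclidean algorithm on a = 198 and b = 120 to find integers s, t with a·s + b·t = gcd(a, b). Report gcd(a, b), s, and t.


Euclidean algorithm on (198, 120) — divide until remainder is 0:
  198 = 1 · 120 + 78
  120 = 1 · 78 + 42
  78 = 1 · 42 + 36
  42 = 1 · 36 + 6
  36 = 6 · 6 + 0
gcd(198, 120) = 6.
Track Bezout coefficients alongside the remainders: start with r₀ = 198 = a·1 + b·0 (s = 1, t = 0) and r₁ = 120 = a·0 + b·1 (s = 0, t = 1); each new remainder r_{k+1} = r_{k-1} − q_k·r_k inherits s_{k+1} = s_{k-1} − q_k·s_k, t_{k+1} = t_{k-1} − q_k·t_k, so r_k = a·s_k + b·t_k at every step:
  q = 1: r = 78, s = 1 − 1·0 = 1, t = 0 − 1·1 = -1  (check: 198·1 + 120·(-1) = 78)
  q = 1: r = 42, s = 0 − 1·1 = -1, t = 1 − 1·(-1) = 2  (check: 198·(-1) + 120·2 = 42)
  q = 1: r = 36, s = 1 − 1·(-1) = 2, t = -1 − 1·2 = -3  (check: 198·2 + 120·(-3) = 36)
  q = 1: r = 6, s = -1 − 1·2 = -3, t = 2 − 1·(-3) = 5  (check: 198·(-3) + 120·5 = 6)
The row with r = 6 (the gcd) gives the Bezout coefficients s = -3, t = 5.
Result: 198 · (-3) + 120 · (5) = 6.

gcd(198, 120) = 6; s = -3, t = 5 (check: 198·(-3) + 120·5 = 6).


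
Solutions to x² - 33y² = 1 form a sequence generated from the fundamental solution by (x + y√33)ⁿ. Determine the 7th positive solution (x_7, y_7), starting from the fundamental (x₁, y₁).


Step 1: Find the fundamental solution (x₁, y₁) of x² - 33y² = 1.
  Expand √33 as a continued fraction. a₀ = ⌊√33⌋ = 5; iterate m_{k+1} = d_k·a_k − m_k, d_{k+1} = (33 − m_{k+1}²)/d_k, a_{k+1} = ⌊(a₀ + m_{k+1})/d_{k+1}⌋ (starting m₀ = 0, d₀ = 1), with convergents p_k = a_k·p_{k-1} + p_{k-2}, q_k = a_k·q_{k-1} + q_{k-2} (p₋₁ = 1, q₋₁ = 0):
  k = 0: a₀ = 5; p₀/q₀ = 5/1; p₀² − 33·q₀² = 25 − 33 = -8.
  k = 1: m = 5, d = 8, a = ⌊(5 + 5)/8⌋ = 1; p/q = (1·5 + 1)/(1·1 + 0) = 6/1; p² − 33·q² = 36 − 33 = 3.
  k = 2: m = 3, d = 3, a = ⌊(5 + 3)/3⌋ = 2; p/q = (2·6 + 5)/(2·1 + 1) = 17/3; p² − 33·q² = 289 − 297 = -8.
  k = 3: m = 3, d = 8, a = ⌊(5 + 3)/8⌋ = 1; p/q = (1·17 + 6)/(1·3 + 1) = 23/4; p² − 33·q² = 529 − 528 = 1.
  The first convergent with p² − 33·q² = 1 gives the fundamental solution (x₁, y₁) = (23, 4).
Step 2: Apply the recurrence (x_{n+1}, y_{n+1}) = (x₁x_n + 33y₁y_n, x₁y_n + y₁x_n) repeatedly.
  From (x_1, y_1) = (23, 4): x_2 = 23·23 + 33·4·4 = 1057; y_2 = 23·4 + 4·23 = 184.
  From (x_2, y_2) = (1057, 184): x_3 = 23·1057 + 33·4·184 = 48599; y_3 = 23·184 + 4·1057 = 8460.
  From (x_3, y_3) = (48599, 8460): x_4 = 23·48599 + 33·4·8460 = 2234497; y_4 = 23·8460 + 4·48599 = 388976.
  From (x_4, y_4) = (2234497, 388976): x_5 = 23·2234497 + 33·4·388976 = 102738263; y_5 = 23·388976 + 4·2234497 = 17884436.
  From (x_5, y_5) = (102738263, 17884436): x_6 = 23·102738263 + 33·4·17884436 = 4723725601; y_6 = 23·17884436 + 4·102738263 = 822295080.
  From (x_6, y_6) = (4723725601, 822295080): x_7 = 23·4723725601 + 33·4·822295080 = 217188639383; y_7 = 23·822295080 + 4·4723725601 = 37807689244.
Step 3: Verify x_7² - 33·y_7² = 47170905077038818620689 - 47170905077038818620688 = 1 (should be 1). ✓

(x_1, y_1) = (23, 4); (x_7, y_7) = (217188639383, 37807689244).


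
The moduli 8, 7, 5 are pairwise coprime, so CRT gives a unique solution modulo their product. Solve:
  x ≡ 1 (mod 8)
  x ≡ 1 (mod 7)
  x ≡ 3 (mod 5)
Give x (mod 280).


Moduli 8, 7, 5 are pairwise coprime; by CRT there is a unique solution modulo M = 8 · 7 · 5 = 280.
Solve pairwise, accumulating the modulus:
  Start with x ≡ 1 (mod 8).
  Combine with x ≡ 1 (mod 7): since gcd(8, 7) = 1, we get a unique residue mod 56.
    Write x = 1 + 8·t and substitute into x ≡ 1 (mod 7): 8·t ≡ 1 − 1 = 0 (mod 7).
    Reduce coefficients mod 7: 1·t ≡ 0 (mod 7).
    So t ≡ 0 (mod 7).
    Then x = 1 + 8·0 = 1, valid modulo lcm(8, 7) = 56: x ≡ 1 (mod 56).
  Combine with x ≡ 3 (mod 5): since gcd(56, 5) = 1, we get a unique residue mod 280.
    Write x = 1 + 56·t and substitute into x ≡ 3 (mod 5): 56·t ≡ 3 − 1 = 2 (mod 5).
    Reduce coefficients mod 5: 1·t ≡ 2 (mod 5).
    So t ≡ 2 (mod 5).
    Then x = 1 + 56·2 = 113, valid modulo lcm(56, 5) = 280: x ≡ 113 (mod 280).
Verify: 113 mod 8 = 1 ✓, 113 mod 7 = 1 ✓, 113 mod 5 = 3 ✓.

x ≡ 113 (mod 280).


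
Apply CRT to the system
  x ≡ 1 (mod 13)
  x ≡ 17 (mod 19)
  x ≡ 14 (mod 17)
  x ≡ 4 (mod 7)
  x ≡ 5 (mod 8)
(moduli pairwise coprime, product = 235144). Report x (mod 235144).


Product of moduli M = 13 · 19 · 17 · 7 · 8 = 235144.
Merge one congruence at a time:
  Start: x ≡ 1 (mod 13).
  Combine with x ≡ 17 (mod 19); new modulus lcm = 247.
    Write x = 1 + 13·t and substitute into x ≡ 17 (mod 19): 13·t ≡ 17 − 1 = 16 (mod 19).
    The inverse of 13 mod 19 is 3 (since 13·3 = 39 = 2·19 + 1), so t ≡ 3·16 = 48 ≡ 10 (mod 19).
    Then x = 1 + 13·10 = 131, valid modulo lcm(13, 19) = 247: x ≡ 131 (mod 247).
  Combine with x ≡ 14 (mod 17); new modulus lcm = 4199.
    Write x = 131 + 247·t and substitute into x ≡ 14 (mod 17): 247·t ≡ 14 − 131 = -117 (mod 17).
    Reduce coefficients mod 17: 9·t ≡ 2 (mod 17).
    The inverse of 9 mod 17 is 2 (since 9·2 = 18 = 1·17 + 1), so t ≡ 2·2 = 4 ≡ 4 (mod 17).
    Then x = 131 + 247·4 = 1119, valid modulo lcm(247, 17) = 4199: x ≡ 1119 (mod 4199).
  Combine with x ≡ 4 (mod 7); new modulus lcm = 29393.
    Write x = 1119 + 4199·t and substitute into x ≡ 4 (mod 7): 4199·t ≡ 4 − 1119 = -1115 (mod 7).
    Reduce coefficients mod 7: 6·t ≡ 5 (mod 7).
    The inverse of 6 mod 7 is 6 (since 6·6 = 36 = 5·7 + 1), so t ≡ 6·5 = 30 ≡ 2 (mod 7).
    Then x = 1119 + 4199·2 = 9517, valid modulo lcm(4199, 7) = 29393: x ≡ 9517 (mod 29393).
  Combine with x ≡ 5 (mod 8); new modulus lcm = 235144.
    Write x = 9517 + 29393·t and substitute into x ≡ 5 (mod 8): 29393·t ≡ 5 − 9517 = -9512 (mod 8).
    Reduce coefficients mod 8: 1·t ≡ 0 (mod 8).
    So t ≡ 0 (mod 8).
    Then x = 9517 + 29393·0 = 9517, valid modulo lcm(29393, 8) = 235144: x ≡ 9517 (mod 235144).
Verify against each original: 9517 mod 13 = 1, 9517 mod 19 = 17, 9517 mod 17 = 14, 9517 mod 7 = 4, 9517 mod 8 = 5.

x ≡ 9517 (mod 235144).
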